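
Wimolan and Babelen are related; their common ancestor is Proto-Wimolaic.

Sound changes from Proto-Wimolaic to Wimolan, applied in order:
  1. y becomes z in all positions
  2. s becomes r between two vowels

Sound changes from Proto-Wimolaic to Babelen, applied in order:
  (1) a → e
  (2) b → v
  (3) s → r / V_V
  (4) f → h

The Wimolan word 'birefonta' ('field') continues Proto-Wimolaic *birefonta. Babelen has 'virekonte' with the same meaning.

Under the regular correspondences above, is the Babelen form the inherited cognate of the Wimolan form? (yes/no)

Derive the expected Babelen reflex of *birefonta:
Babelen: start from *birefonta.
  rule 1 (vowel merger): birefonta → birefonte
  rule 2 (unconditioned shift): birefonte → virefonte
  rule 3: no change — virefonte
  rule 4 (unconditioned shift): virefonte → virehonte
  ⇒ Babelen virehonte
The regular Babelen reflex would be 'virehonte', but the attested form is 'virekonte'. The correspondence is irregular, so they are not cognates (the Babelen form has a different source).

no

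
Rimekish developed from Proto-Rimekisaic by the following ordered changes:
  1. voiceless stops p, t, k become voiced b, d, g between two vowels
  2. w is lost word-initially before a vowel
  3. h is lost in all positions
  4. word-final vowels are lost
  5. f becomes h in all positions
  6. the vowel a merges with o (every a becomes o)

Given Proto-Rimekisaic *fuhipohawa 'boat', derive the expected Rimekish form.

huiboow

Rimekish: start from *fuhipohawa.
  rule 1 (intervocalic voicing): fuhipohawa → fuhibohawa
  rule 2: no change — fuhibohawa
  rule 3 (h-loss): fuhibohawa → fuiboawa
  rule 4 (apocope): fuiboawa → fuiboaw
  rule 5 (unconditioned shift): fuiboaw → huiboaw
  rule 6 (vowel merger): huiboaw → huiboow
  ⇒ Rimekish huiboow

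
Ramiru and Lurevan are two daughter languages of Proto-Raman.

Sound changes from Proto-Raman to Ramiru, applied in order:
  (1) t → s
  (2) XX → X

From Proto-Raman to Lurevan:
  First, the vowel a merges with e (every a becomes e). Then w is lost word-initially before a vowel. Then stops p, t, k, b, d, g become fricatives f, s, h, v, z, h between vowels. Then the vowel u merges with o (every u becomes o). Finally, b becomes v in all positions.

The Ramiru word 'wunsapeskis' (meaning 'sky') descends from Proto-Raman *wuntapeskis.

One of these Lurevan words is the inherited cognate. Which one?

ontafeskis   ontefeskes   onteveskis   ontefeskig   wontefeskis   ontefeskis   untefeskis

ontefeskis

Lurevan: *wuntapeskis > wuntepeskis > untepeskis > untefeskis > ontefeskis  (by vowel merger, glide loss, intervocalic lenition, vowel merger)
Among the options, 'ontefeskis' alone shows every Lurevan change applied in order.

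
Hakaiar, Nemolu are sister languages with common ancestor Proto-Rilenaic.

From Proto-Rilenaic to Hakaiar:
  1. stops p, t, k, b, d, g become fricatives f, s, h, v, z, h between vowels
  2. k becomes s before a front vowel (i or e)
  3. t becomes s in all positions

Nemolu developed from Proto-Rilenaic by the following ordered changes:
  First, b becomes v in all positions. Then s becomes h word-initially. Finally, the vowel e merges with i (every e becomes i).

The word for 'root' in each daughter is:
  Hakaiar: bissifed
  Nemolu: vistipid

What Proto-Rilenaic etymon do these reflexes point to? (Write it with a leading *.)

Position 1: Hakaiar has b, Nemolu has v. Hakaiar preserves b here (none of its changes turn any other segment into b), so the proto-segment is *b.
Position 4: Hakaiar has s, Nemolu has t. Nemolu preserves t here (none of its changes turn any other segment into t), so the proto-segment is *t.
Position 6: Hakaiar has f, Nemolu has p. Nemolu preserves p here (none of its changes turn any other segment into p), so the proto-segment is *p.
Verify the candidate proto-form against each daughter:
Hakaiar: *bistiped > bistifed > bissifed  (by intervocalic lenition, unconditioned shift)
Nemolu: start from *bistiped.
  rule 1 (unconditioned shift): bistiped → vistiped
  rule 2: no change — vistiped
  rule 3 (vowel merger): vistiped → vistipid
  ⇒ Nemolu vistipid
No other proto-form is consistent with every reflex, so the reconstruction is *bistiped.

*bistiped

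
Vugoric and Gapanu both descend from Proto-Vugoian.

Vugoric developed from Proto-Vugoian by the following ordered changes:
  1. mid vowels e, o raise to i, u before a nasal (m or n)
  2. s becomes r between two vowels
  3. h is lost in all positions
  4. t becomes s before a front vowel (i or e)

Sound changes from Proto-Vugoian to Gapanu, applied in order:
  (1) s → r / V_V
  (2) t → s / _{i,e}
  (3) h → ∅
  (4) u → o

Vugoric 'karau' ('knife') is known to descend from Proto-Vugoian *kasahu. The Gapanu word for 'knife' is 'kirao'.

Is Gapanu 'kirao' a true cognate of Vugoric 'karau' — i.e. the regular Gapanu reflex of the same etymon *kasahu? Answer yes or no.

no

Derive the expected Gapanu reflex of *kasahu:
Gapanu: *kasahu
  kasahu → karahu   [rhotacism]
  karahu (rule 2 does not apply)
  karahu → karau   [h-loss]
  karau → karao   [vowel merger]
  giving Gapanu karao.
The regular Gapanu reflex would be 'karao', but the attested form is 'kirao'. The correspondence is irregular, so they are not cognates (the Gapanu form has a different source).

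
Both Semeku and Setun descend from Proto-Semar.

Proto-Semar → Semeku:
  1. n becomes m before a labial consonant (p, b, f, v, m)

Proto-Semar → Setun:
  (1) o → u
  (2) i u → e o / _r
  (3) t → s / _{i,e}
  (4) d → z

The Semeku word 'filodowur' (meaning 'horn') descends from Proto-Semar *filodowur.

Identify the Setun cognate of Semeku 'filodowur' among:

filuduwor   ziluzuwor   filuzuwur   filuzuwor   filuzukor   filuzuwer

Setun: *filodowur > filuduwur > filuduwor > filuzuwor  (by vowel merger, pre-rhotic lowering, unconditioned shift)
Among the options, 'filuzuwor' alone shows every Setun change applied in order.

filuzuwor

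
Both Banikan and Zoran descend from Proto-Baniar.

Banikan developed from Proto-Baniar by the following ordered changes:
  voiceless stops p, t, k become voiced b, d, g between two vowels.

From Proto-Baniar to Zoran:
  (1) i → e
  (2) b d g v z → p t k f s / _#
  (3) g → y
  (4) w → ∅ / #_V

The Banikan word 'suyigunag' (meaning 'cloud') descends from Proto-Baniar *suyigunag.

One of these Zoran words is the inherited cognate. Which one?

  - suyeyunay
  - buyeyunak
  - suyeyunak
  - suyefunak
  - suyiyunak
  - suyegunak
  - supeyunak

Zoran: start from *suyigunag.
  rule 1 (vowel merger): suyigunag → suyegunag
  rule 2 (final devoicing): suyegunag → suyegunak
  rule 3 (unconditioned shift): suyegunak → suyeyunak
  rule 4: no change — suyeyunak
  ⇒ Zoran suyeyunak
The other candidates each miss or misapply at least one Zoran change.

suyeyunak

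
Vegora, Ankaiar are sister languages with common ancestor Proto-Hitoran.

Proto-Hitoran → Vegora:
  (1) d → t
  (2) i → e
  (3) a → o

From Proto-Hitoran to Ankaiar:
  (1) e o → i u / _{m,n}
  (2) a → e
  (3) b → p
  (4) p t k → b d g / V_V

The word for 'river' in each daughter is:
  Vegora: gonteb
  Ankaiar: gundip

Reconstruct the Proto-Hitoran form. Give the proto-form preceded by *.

Position 5: Vegora has e, Ankaiar has i. Taking the neighbouring segments as reconstructed: Vegora e could go back to *e or *i; Ankaiar i can only go back to *i — the one source consistent with every daughter is *i.
Position 4: Vegora has t, Ankaiar has d. Taking the neighbouring segments as reconstructed: Vegora t could go back to *t or *d; Ankaiar d can only go back to *d — the one source consistent with every daughter is *d.
Continuing position by position gives *gondib; check it forward:
Vegora: *gondib
  gondib → gontib   [unconditioned shift]
  gontib → gonteb   [vowel merger]
  gonteb (rule 3 does not apply)
  giving Vegora gonteb.
Ankaiar: start from *gondib.
  rule 1 (pre-nasal raising): gondib → gundib
  rule 2: no change — gundib
  rule 3 (unconditioned shift): gundib → gundip
  rule 4: no change — gundip
  ⇒ Ankaiar gundip
Only *gondib yields all of Vegora gonteb, Ankaiar gundip.

*gondib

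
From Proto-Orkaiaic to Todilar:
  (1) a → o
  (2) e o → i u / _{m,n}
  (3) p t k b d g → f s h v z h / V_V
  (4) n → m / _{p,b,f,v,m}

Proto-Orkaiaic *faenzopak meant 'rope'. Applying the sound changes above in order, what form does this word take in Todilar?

foinzofok

Todilar: start from *faenzopak.
  rule 1 (vowel merger): faenzopak → foenzopok
  rule 2 (pre-nasal raising): foenzopok → foinzopok
  rule 3 (intervocalic lenition): foinzopok → foinzofok
  rule 4: no change — foinzofok
  ⇒ Todilar foinzofok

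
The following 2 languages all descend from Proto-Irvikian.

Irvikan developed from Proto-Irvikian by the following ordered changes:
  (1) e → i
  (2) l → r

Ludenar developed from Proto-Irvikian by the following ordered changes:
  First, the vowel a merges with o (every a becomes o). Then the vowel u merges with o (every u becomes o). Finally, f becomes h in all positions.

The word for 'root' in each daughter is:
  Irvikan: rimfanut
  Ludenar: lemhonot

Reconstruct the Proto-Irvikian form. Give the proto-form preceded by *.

*lemfanut

Position 7: Irvikan has u, Ludenar has o. Irvikan preserves u here (none of its changes turn any other segment into u), so the proto-segment is *u.
Position 1: Irvikan has r, Ludenar has l. Ludenar preserves l here (none of its changes turn any other segment into l), so the proto-segment is *l.
Continuing position by position gives *lemfanut; check it forward:
Irvikan: start from *lemfanut.
  rule 1 (vowel merger): lemfanut → limfanut
  rule 2 (unconditioned shift): limfanut → rimfanut
  ⇒ Irvikan rimfanut
Ludenar: *lemfanut
  lemfanut → lemfonut   [vowel merger]
  lemfonut → lemfonot   [vowel merger]
  lemfonot → lemhonot   [unconditioned shift]
  giving Ludenar lemhonot.
No other proto-form is consistent with every reflex, so the reconstruction is *lemfanut.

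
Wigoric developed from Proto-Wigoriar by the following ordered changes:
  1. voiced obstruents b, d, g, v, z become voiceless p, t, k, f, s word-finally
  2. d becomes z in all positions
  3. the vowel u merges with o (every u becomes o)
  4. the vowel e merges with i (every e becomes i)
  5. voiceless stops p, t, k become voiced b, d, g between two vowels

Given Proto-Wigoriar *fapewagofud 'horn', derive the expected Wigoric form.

Wigoric: start from *fapewagofud.
  rule 1 (final devoicing): fapewagofud → fapewagofut
  rule 2: no change — fapewagofut
  rule 3 (vowel merger): fapewagofut → fapewagofot
  rule 4 (vowel merger): fapewagofot → fapiwagofot
  rule 5 (intervocalic voicing): fapiwagofot → fabiwagofot
  ⇒ Wigoric fabiwagofot

fabiwagofot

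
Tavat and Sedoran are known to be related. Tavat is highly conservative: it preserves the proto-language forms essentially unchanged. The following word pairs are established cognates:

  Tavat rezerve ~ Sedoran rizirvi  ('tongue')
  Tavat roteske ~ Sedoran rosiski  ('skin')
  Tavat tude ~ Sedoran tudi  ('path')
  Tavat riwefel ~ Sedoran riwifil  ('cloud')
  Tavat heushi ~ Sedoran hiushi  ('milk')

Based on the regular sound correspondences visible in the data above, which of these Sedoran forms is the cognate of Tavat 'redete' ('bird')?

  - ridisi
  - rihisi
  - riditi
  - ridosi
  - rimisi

ridisi

rezerve ~ rizirvi, roteske ~ rosiski — Tavat e corresponds to Sedoran i after a consonant, before a consonant other than r, m, n, p, b, f, v.
roteske ~ rosiski — Tavat t corresponds to Sedoran s between vowels (before a front vowel).
rezerve ~ rizirvi, roteske ~ rosiski — Tavat e corresponds to Sedoran i word-finally.
Applying these to Tavat 'redete':
  redete → ridete   (e→i after a consonant, before a consonant other than r, m, n, p, b, f, v)
  ridete → ridite   (e→i after a consonant, before a consonant other than r, m, n, p, b, f, v)
  ridite → ridise   (t→s between vowels (before a front vowel))
  ridise → ridisi   (e→i word-finally)
So the Sedoran cognate is 'ridisi'.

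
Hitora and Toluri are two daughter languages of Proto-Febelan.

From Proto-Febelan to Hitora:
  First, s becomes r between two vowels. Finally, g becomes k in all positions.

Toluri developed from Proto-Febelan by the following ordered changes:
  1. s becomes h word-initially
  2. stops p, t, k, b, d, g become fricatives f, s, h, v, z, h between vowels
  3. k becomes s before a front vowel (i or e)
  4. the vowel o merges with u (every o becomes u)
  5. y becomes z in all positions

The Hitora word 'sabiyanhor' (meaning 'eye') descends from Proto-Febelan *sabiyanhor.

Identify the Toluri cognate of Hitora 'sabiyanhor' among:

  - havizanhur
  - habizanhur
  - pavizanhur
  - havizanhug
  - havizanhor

havizanhur

Toluri: *sabiyanhor > habiyanhor > haviyanhor > haviyanhur > havizanhur  (by debuccalisation, intervocalic lenition, vowel merger, unconditioned shift)
Among the options, 'havizanhur' alone shows every Toluri change applied in order.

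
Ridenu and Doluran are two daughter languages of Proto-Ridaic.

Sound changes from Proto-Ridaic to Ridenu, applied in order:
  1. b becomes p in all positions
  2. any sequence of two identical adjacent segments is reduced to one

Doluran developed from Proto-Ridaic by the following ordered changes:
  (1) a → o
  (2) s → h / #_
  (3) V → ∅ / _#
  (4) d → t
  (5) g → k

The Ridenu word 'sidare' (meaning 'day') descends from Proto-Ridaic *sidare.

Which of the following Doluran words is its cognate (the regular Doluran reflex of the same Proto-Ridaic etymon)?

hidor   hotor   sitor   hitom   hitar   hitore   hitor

hitor

Doluran: *sidare > sidore > hidore > hidor > hitor  (by vowel merger, debuccalisation, apocope, unconditioned shift)
The other candidates each miss or misapply at least one Doluran change.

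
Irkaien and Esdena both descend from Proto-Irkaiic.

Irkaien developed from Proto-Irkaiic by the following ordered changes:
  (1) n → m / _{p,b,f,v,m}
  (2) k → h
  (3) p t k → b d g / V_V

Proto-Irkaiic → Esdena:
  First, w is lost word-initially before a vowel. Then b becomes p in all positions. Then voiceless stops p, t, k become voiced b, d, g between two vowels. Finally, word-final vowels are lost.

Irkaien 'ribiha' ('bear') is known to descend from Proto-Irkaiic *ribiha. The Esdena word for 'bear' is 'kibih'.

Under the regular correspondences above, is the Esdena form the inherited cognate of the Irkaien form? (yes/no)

no

Derive the expected Esdena reflex of *ribiha:
Esdena: *ribiha > ripiha > ribiha > ribih  (by unconditioned shift, intervocalic voicing, apocope)
The regular Esdena reflex would be 'ribih', but the attested form is 'kibih'. The correspondence is irregular, so they are not cognates (the Esdena form has a different source).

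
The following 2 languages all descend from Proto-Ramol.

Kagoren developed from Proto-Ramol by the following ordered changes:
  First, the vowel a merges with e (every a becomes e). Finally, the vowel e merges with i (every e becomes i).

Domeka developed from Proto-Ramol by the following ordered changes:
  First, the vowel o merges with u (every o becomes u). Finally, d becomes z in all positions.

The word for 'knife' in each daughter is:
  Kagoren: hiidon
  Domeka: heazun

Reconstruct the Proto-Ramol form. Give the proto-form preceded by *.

Position 3: Kagoren has i, Domeka has a. Domeka preserves a here (none of its changes turn any other segment into a), so the proto-segment is *a.
Position 2: Kagoren has i, Domeka has e. Domeka preserves e here (none of its changes turn any other segment into e), so the proto-segment is *e.
Verify the candidate proto-form against each daughter:
Kagoren: start from *headon.
  rule 1 (vowel merger): headon → heedon
  rule 2 (vowel merger): heedon → hiidon
  ⇒ Kagoren hiidon
Domeka: *headon
  headon → headun   [vowel merger]
  headun → heazun   [unconditioned shift]
  giving Domeka heazun.
No other proto-form is consistent with every reflex, so the reconstruction is *headon.

*headon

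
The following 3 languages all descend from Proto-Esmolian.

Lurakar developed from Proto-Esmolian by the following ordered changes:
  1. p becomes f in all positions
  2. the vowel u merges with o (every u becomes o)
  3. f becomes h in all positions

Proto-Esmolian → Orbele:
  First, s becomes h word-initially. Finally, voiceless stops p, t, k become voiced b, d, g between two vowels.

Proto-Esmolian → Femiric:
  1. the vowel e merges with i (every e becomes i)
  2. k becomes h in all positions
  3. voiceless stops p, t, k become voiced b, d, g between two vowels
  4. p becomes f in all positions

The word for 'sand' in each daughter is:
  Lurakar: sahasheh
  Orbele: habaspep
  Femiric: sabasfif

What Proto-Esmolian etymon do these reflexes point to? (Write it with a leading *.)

*sapaspep

Position 1: Lurakar has s, Orbele has h, Femiric has s. Lurakar preserves s here (none of its changes turn any other segment into s), so the proto-segment is *s.
Position 6: Lurakar has h, Orbele has p, Femiric has f. Orbele preserves p here (none of its changes turn any other segment into p), so the proto-segment is *p.
This points to *sapaspep. Verify forward in each daughter:
Lurakar: start from *sapaspep.
  rule 1 (unconditioned shift): sapaspep → safasfef
  rule 2: no change — safasfef
  rule 3 (unconditioned shift): safasfef → sahasheh
  ⇒ Lurakar sahasheh
Orbele: *sapaspep > hapaspep > habaspep  (by debuccalisation, intervocalic voicing)
Femiric: start from *sapaspep.
  rule 1 (vowel merger): sapaspep → sapaspip
  rule 2: no change — sapaspip
  rule 3 (intervocalic voicing): sapaspip → sabaspip
  rule 4 (unconditioned shift): sabaspip → sabasfif
  ⇒ Femiric sabasfif
*sapaspep is the unique common source.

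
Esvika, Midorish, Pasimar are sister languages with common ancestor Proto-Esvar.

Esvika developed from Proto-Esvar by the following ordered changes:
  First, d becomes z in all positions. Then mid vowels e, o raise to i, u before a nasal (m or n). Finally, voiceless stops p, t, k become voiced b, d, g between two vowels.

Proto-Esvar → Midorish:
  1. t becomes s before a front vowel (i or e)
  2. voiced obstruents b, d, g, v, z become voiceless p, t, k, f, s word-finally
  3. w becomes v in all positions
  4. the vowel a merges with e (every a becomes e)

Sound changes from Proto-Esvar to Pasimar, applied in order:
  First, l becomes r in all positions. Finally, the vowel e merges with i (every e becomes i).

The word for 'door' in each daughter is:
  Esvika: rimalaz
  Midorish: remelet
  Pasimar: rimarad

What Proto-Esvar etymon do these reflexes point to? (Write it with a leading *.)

Position 6: Esvika has a, Midorish has e, Pasimar has a. Esvika preserves a here (none of its changes turn any other segment into a), so the proto-segment is *a.
Position 7: Esvika has z, Midorish has t, Pasimar has d. Pasimar preserves d here (none of its changes turn any other segment into d), so the proto-segment is *d.
Continuing position by position gives *remalad; check it forward:
Esvika: *remalad
  remalad → remalaz   [unconditioned shift]
  remalaz → rimalaz   [pre-nasal raising]
  rimalaz (rule 3 does not apply)
  giving Esvika rimalaz.
Midorish: *remalad
  remalad (rule 1 does not apply)
  remalad → remalat   [final devoicing]
  remalat (rule 3 does not apply)
  remalat → remelet   [vowel merger]
  giving Midorish remelet.
Pasimar: *remalad
  remalad → remarad   [unconditioned shift]
  remarad → rimarad   [vowel merger]
  giving Pasimar rimarad.
Only *remalad yields all of Esvika rimalaz, Midorish remelet, Pasimar rimarad.

*remalad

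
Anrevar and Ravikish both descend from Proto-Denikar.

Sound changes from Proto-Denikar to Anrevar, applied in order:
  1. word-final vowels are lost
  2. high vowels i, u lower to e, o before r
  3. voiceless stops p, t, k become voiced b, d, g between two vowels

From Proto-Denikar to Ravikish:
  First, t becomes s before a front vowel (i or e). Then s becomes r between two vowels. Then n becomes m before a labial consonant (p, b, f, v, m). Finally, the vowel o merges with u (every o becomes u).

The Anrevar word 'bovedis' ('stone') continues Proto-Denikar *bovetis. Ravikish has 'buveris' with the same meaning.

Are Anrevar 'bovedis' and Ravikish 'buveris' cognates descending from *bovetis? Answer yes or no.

Derive the expected Ravikish reflex of *bovetis:
Ravikish: *bovetis
  bovetis → bovesis   [palatalisation]
  bovesis → boveris   [rhotacism]
  boveris (rule 3 does not apply)
  boveris → buveris   [vowel merger]
  giving Ravikish buveris.
Ravikish 'buveris' matches the regular reflex exactly, so the pair is cognate.

yes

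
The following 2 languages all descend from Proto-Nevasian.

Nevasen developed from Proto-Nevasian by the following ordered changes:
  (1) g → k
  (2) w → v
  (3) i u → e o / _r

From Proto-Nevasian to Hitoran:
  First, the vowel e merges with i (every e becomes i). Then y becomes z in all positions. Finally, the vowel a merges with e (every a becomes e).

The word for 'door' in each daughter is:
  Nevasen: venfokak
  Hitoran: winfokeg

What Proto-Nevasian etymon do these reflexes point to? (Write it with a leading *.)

*wenfokag

Position 2: Nevasen has e, Hitoran has i. Taking the neighbouring segments as reconstructed: Nevasen e can only go back to *e; Hitoran i could go back to *e or *i — the one source consistent with every daughter is *e.
Position 7: Nevasen has a, Hitoran has e. Nevasen preserves a here (none of its changes turn any other segment into a), so the proto-segment is *a.
Position 8: Nevasen has k, Hitoran has g. Hitoran preserves g here (none of its changes turn any other segment into g), so the proto-segment is *g.
This points to *wenfokag. Verify forward in each daughter:
Nevasen: start from *wenfokag.
  rule 1 (unconditioned shift): wenfokag → wenfokak
  rule 2 (unconditioned shift): wenfokak → venfokak
  rule 3: no change — venfokak
  ⇒ Nevasen venfokak
Hitoran: start from *wenfokag.
  rule 1 (vowel merger): wenfokag → winfokag
  rule 2: no change — winfokag
  rule 3 (vowel merger): winfokag → winfokeg
  ⇒ Hitoran winfokeg
Only *wenfokag yields all of Nevasen venfokak, Hitoran winfokeg.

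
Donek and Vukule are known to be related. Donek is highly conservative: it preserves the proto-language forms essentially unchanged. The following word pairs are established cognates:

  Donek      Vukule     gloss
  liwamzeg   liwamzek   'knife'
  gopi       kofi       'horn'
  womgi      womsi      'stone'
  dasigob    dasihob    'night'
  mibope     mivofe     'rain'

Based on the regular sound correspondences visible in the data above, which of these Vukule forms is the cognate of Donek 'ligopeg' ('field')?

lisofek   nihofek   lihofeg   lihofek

dasigob ~ dasihob — Donek g corresponds to Vukule h between vowels (before a back vowel).
mibope ~ mivofe — Donek p corresponds to Vukule f between vowels (before a front vowel).
liwamzeg ~ liwamzek — Donek g corresponds to Vukule k word-finally.
Applying these to Donek 'ligopeg':
  ligopeg → lihopeg   (g→h between vowels (before a back vowel))
  lihopeg → lihofeg   (p→f between vowels (before a front vowel))
  lihofeg → lihofek   (g→k word-finally)
So the Vukule cognate is 'lihofek'.

lihofek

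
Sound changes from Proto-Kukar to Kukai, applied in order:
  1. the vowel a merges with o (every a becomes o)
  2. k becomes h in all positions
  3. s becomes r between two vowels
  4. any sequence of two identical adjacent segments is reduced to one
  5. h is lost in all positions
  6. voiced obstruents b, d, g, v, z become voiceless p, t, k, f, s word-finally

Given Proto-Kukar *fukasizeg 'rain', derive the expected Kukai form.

fuorizek

Kukai: *fukasizeg
  fukasizeg → fukosizeg   [vowel merger]
  fukosizeg → fuhosizeg   [unconditioned shift]
  fuhosizeg → fuhorizeg   [rhotacism]
  fuhorizeg (rule 4 does not apply)
  fuhorizeg → fuorizeg   [h-loss]
  fuorizeg → fuorizek   [final devoicing]
  giving Kukai fuorizek.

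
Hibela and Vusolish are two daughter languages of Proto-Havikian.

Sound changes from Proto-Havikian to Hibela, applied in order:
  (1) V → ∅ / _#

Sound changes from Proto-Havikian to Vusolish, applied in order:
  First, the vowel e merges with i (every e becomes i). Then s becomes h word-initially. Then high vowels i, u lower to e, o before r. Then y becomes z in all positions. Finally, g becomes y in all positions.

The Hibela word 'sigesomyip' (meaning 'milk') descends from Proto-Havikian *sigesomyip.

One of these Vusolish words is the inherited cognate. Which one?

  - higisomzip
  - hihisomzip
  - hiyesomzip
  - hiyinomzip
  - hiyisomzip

Vusolish: *sigesomyip
  sigesomyip → sigisomyip   [vowel merger]
  sigisomyip → higisomyip   [debuccalisation]
  higisomyip (rule 3 does not apply)
  higisomyip → higisomzip   [unconditioned shift]
  higisomzip → hiyisomzip   [unconditioned shift]
  giving Vusolish hiyisomzip.

hiyisomzip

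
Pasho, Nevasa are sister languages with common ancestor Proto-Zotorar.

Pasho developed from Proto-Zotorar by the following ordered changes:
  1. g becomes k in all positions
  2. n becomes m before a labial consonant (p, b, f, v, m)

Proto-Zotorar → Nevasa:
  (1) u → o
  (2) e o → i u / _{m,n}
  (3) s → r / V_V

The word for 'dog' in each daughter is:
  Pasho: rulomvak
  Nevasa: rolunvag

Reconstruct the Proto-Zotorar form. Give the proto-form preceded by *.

*rulonvag

Position 2: Pasho has u, Nevasa has o. Pasho preserves u here (none of its changes turn any other segment into u), so the proto-segment is *u.
Position 5: Pasho has m, Nevasa has n. Nevasa preserves n here (none of its changes turn any other segment into n), so the proto-segment is *n.
Continuing position by position gives *rulonvag; check it forward:
Pasho: *rulonvag
  rulonvag → rulonvak   [unconditioned shift]
  rulonvak → rulomvak   [nasal place assimilation]
  giving Pasho rulomvak.
Nevasa: start from *rulonvag.
  rule 1 (vowel merger): rulonvag → rolonvag
  rule 2 (pre-nasal raising): rolonvag → rolunvag
  rule 3: no change — rolunvag
  ⇒ Nevasa rolunvag
Only *rulonvag yields all of Pasho rulomvak, Nevasa rolunvag.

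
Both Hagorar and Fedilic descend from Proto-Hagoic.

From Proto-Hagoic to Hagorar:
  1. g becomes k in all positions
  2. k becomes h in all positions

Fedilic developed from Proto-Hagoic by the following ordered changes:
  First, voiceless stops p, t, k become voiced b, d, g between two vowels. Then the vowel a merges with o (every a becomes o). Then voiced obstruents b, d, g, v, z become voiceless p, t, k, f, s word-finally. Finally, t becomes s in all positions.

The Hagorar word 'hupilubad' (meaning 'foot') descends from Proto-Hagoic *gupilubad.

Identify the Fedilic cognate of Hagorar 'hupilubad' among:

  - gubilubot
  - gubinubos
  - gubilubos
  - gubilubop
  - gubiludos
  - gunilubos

Fedilic: *gupilubad > gubilubad > gubilubod > gubilubot > gubilubos  (by intervocalic voicing, vowel merger, final devoicing, unconditioned shift)

gubilubos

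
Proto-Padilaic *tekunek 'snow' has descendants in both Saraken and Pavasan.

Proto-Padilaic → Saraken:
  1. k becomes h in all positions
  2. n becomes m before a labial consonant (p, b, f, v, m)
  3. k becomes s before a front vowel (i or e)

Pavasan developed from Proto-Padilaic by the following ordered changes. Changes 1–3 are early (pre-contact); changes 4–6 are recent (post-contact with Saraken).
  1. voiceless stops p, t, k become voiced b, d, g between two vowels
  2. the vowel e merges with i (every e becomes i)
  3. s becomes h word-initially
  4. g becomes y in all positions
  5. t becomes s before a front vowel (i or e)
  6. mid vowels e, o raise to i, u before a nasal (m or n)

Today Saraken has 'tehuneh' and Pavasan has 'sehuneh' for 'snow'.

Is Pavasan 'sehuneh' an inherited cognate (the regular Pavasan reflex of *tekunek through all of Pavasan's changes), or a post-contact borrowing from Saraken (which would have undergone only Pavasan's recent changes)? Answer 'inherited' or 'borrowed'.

If inherited, *tekunek would pass through all of Pavasan's changes:
Pavasan: *tekunek
  tekunek → tegunek   [intervocalic voicing]
  tegunek → tigunik   [vowel merger]
  tigunik (rule 3 does not apply)
  tigunik → tiyunik   [unconditioned shift]
  tiyunik → siyunik   [palatalisation]
  siyunik (rule 6 does not apply)
  giving Pavasan siyunik.
If borrowed from Saraken 'tehuneh' after the early changes, it would undergo only the recent ones:
  rule 4 (unconditioned shift): no change (tehuneh)
  rule 5 (palatalisation): tehuneh → sehuneh
  rule 6 (pre-nasal raising): no change (sehuneh)
  ⇒ as a loan: sehuneh
Pavasan 'sehuneh' matches the loan outcome 'sehuneh', not the inherited 'siyunik' — it skipped the early Pavasan changes, so it was borrowed from Saraken.

borrowed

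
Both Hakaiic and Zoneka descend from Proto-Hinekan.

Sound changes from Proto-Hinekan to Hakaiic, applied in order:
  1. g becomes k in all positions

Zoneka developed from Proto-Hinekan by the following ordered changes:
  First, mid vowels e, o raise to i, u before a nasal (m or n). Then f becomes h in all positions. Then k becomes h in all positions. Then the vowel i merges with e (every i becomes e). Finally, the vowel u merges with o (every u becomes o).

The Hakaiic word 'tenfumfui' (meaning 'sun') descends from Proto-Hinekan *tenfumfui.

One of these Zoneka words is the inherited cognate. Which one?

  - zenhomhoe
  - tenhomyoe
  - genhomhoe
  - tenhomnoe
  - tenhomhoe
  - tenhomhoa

tenhomhoe

Zoneka: start from *tenfumfui.
  rule 1 (pre-nasal raising): tenfumfui → tinfumfui
  rule 2 (unconditioned shift): tinfumfui → tinhumhui
  rule 3: no change — tinhumhui
  rule 4 (vowel merger): tinhumhui → tenhumhue
  rule 5 (vowel merger): tenhumhue → tenhomhoe
  ⇒ Zoneka tenhomhoe
The other candidates each miss or misapply at least one Zoneka change.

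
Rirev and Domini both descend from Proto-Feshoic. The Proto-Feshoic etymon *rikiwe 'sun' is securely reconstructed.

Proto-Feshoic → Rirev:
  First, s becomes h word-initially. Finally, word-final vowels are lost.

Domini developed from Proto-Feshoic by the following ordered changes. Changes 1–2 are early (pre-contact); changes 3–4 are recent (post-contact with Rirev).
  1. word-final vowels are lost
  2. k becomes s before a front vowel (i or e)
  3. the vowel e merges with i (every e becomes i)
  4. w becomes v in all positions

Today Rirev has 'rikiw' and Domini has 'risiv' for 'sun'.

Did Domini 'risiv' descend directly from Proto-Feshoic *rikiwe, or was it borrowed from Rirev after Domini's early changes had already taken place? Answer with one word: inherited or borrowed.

inherited

If inherited, *rikiwe would pass through all of Domini's changes:
Domini: *rikiwe > rikiw > risiw > risiv  (by apocope, palatalisation, unconditioned shift)
If borrowed from Rirev 'rikiw' after the early changes, it would undergo only the recent ones:
  rule 3 (vowel merger): no change (rikiw)
  rule 4 (unconditioned shift): rikiw → rikiv
  ⇒ as a loan: rikiv
Domini 'risiv' matches the inherited outcome exactly, so it is an inherited cognate, not a loan.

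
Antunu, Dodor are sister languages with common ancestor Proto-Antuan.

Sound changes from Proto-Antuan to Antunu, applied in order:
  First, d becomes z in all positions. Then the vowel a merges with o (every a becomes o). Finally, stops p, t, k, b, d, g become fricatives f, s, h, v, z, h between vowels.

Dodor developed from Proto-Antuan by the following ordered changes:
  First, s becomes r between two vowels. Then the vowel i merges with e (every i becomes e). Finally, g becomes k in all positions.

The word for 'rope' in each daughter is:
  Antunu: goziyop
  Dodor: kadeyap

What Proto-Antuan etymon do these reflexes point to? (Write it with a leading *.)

*gadiyap

Position 1: Antunu has g, Dodor has k. Antunu preserves g here (none of its changes turn any other segment into g), so the proto-segment is *g.
Position 3: Antunu has z, Dodor has d. Dodor preserves d here (none of its changes turn any other segment into d), so the proto-segment is *d.
Continuing position by position gives *gadiyap; check it forward:
Antunu: *gadiyap > gaziyap > goziyop  (by unconditioned shift, vowel merger)
Dodor: start from *gadiyap.
  rule 1: no change — gadiyap
  rule 2 (vowel merger): gadiyap → gadeyap
  rule 3 (unconditioned shift): gadeyap → kadeyap
  ⇒ Dodor kadeyap
Only *gadiyap yields all of Antunu goziyop, Dodor kadeyap.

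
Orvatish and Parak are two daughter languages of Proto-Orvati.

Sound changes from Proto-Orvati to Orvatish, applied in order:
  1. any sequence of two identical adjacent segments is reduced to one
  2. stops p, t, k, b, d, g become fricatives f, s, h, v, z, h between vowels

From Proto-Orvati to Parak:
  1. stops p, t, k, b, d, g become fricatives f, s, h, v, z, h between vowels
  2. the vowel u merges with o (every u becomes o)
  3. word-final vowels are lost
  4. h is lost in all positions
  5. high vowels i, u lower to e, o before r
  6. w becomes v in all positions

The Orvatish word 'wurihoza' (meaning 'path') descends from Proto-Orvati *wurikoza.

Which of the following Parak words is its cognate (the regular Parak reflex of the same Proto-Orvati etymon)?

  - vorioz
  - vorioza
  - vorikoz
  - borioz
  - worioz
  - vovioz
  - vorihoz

vorioz

Parak: start from *wurikoza.
  rule 1 (intervocalic lenition): wurikoza → wurihoza
  rule 2 (vowel merger): wurihoza → worihoza
  rule 3 (apocope): worihoza → worihoz
  rule 4 (h-loss): worihoz → worioz
  rule 5: no change — worioz
  rule 6 (unconditioned shift): worioz → vorioz
  ⇒ Parak vorioz
Only 'vorioz' matches the regular Parak development of *wurikoza.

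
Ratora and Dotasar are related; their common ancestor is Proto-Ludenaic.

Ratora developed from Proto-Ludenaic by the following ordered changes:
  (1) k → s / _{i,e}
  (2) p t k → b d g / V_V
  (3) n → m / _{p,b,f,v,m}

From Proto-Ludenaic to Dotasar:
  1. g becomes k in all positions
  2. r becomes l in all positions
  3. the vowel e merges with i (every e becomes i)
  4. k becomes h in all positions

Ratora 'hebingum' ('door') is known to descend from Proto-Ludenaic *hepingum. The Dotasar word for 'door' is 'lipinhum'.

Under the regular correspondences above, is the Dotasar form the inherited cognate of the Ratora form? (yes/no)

Derive the expected Dotasar reflex of *hepingum:
Dotasar: *hepingum
  hepingum → hepinkum   [unconditioned shift]
  hepinkum (rule 2 does not apply)
  hepinkum → hipinkum   [vowel merger]
  hipinkum → hipinhum   [unconditioned shift]
  giving Dotasar hipinhum.
The regular Dotasar reflex would be 'hipinhum', but the attested form is 'lipinhum'. The correspondence is irregular, so they are not cognates (the Dotasar form has a different source).

no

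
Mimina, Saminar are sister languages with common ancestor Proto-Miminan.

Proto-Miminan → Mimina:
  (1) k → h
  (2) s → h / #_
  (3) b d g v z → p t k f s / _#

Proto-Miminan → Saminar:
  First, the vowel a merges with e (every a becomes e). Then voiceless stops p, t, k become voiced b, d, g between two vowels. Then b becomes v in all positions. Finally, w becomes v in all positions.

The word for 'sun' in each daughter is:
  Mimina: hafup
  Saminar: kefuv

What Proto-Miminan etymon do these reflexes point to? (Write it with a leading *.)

Position 5: Mimina has p, Saminar has v. Taking the neighbouring segments as reconstructed: Mimina p could go back to *p or *b; Saminar v could go back to *b or *v or *w — the one source consistent with every daughter is *b.
Position 2: Mimina has a, Saminar has e. Mimina preserves a here (none of its changes turn any other segment into a), so the proto-segment is *a.
This points to *kafub. Verify forward in each daughter:
Mimina: *kafub > hafub > hafup  (by unconditioned shift, final devoicing)
Saminar: start from *kafub.
  rule 1 (vowel merger): kafub → kefub
  rule 2: no change — kefub
  rule 3 (unconditioned shift): kefub → kefuv
  rule 4: no change — kefuv
  ⇒ Saminar kefuv
No other proto-form is consistent with every reflex, so the reconstruction is *kafub.

*kafub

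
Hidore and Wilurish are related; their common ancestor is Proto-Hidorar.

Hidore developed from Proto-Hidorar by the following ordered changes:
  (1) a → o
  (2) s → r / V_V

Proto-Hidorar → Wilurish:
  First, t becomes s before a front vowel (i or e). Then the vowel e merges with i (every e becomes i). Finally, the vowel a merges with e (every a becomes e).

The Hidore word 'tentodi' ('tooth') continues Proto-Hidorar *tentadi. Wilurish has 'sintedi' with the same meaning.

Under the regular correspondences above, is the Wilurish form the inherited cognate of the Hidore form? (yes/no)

yes

Derive the expected Wilurish reflex of *tentadi:
Wilurish: *tentadi
  tentadi → sentadi   [palatalisation]
  sentadi → sintadi   [vowel merger]
  sintadi → sintedi   [vowel merger]
  giving Wilurish sintedi.
Wilurish 'sintedi' matches the regular reflex exactly, so the pair is cognate.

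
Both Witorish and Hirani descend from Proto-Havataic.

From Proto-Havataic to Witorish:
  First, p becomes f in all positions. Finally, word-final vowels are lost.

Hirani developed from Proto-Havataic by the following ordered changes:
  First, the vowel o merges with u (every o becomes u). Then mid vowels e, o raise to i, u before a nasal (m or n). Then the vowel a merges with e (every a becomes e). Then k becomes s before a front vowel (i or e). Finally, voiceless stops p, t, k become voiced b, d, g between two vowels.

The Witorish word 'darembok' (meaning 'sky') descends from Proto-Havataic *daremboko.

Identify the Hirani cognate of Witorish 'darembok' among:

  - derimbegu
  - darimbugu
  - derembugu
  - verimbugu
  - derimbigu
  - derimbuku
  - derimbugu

derimbugu

Hirani: start from *daremboko.
  rule 1 (vowel merger): daremboko → darembuku
  rule 2 (pre-nasal raising): darembuku → darimbuku
  rule 3 (vowel merger): darimbuku → derimbuku
  rule 4: no change — derimbuku
  rule 5 (intervocalic voicing): derimbuku → derimbugu
  ⇒ Hirani derimbugu
Among the options, 'derimbugu' alone shows every Hirani change applied in order.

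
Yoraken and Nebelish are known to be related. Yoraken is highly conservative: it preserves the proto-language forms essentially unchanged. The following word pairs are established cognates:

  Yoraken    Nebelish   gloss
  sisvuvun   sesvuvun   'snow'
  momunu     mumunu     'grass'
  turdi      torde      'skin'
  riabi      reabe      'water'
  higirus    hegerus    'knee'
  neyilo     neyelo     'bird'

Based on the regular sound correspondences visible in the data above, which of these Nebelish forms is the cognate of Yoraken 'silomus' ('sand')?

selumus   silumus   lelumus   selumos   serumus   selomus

selumus

sisvuvun ~ sesvuvun, higirus ~ hegerus — Yoraken i corresponds to Nebelish e after a consonant, before a consonant other than r, m, n, p, b, f, v.
momunu ~ mumunu — Yoraken o corresponds to Nebelish u after a consonant, before a nasal.
Applying these to Yoraken 'silomus':
  silomus → selomus   (i→e after a consonant, before a consonant other than r, m, n, p, b, f, v)
  selomus → selumus   (o→u after a consonant, before a nasal)
So the Nebelish cognate is 'selumus'.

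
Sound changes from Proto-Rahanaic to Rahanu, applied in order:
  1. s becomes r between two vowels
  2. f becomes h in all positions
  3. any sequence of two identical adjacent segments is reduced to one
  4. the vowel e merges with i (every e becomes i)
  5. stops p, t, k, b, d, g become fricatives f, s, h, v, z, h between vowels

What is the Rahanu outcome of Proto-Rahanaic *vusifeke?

Rahanu: *vusifeke > vurifeke > vuriheke > vurihiki > vurihihi  (by rhotacism, unconditioned shift, vowel merger, intervocalic lenition)

vurihihi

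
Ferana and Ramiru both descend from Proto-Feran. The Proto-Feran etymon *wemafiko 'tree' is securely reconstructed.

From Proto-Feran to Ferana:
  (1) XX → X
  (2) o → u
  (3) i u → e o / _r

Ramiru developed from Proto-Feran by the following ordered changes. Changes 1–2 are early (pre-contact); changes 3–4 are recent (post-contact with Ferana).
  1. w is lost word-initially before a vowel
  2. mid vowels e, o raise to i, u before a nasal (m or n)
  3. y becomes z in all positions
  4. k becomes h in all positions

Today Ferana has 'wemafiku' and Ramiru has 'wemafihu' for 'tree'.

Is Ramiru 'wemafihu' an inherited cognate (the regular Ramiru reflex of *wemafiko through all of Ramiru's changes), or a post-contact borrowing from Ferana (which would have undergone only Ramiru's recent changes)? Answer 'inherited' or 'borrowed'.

If inherited, *wemafiko would pass through all of Ramiru's changes:
Ramiru: *wemafiko
  wemafiko → emafiko   [glide loss]
  emafiko → imafiko   [pre-nasal raising]
  imafiko (rule 3 does not apply)
  imafiko → imafiho   [unconditioned shift]
  giving Ramiru imafiho.
If borrowed from Ferana 'wemafiku' after the early changes, it would undergo only the recent ones:
  rule 3 (unconditioned shift): no change (wemafiku)
  rule 4 (unconditioned shift): wemafiku → wemafihu
  ⇒ as a loan: wemafihu
Ramiru 'wemafihu' matches the loan outcome 'wemafihu', not the inherited 'imafiho' — it skipped the early Ramiru changes, so it was borrowed from Ferana.

borrowed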